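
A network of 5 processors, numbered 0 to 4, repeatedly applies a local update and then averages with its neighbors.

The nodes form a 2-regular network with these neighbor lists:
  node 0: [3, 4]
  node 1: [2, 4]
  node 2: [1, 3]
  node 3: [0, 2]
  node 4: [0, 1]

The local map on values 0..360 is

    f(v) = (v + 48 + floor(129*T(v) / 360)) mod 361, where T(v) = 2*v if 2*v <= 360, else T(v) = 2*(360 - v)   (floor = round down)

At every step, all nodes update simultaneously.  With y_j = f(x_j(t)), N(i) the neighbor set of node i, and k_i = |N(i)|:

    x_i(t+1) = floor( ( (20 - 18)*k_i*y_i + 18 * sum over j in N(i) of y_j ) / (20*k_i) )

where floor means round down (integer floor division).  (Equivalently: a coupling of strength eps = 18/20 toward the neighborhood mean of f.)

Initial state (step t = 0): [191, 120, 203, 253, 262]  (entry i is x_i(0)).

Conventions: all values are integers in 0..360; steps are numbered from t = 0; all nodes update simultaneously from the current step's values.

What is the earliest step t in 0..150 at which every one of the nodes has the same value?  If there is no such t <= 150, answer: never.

Simulating step by step:
t=0: [191, 120, 203, 253, 262]  (not all equal)
t=1: [51, 34, 121, 164, 278]  (not all equal)
t=2: [171, 135, 221, 208, 110]  (not all equal)
t=3: [141, 137, 127, 156, 302]  (not all equal)
t=4: [184, 161, 295, 281, 260]  (not all equal)
t=5: [54, 53, 159, 176, 308]  (not all equal)
t=6: [185, 172, 251, 242, 128]  (not all equal)
t=7: [161, 161, 161, 169, 342]  (not all equal)
t=8: [202, 196, 330, 325, 295]  (not all equal)
t=9: [29, 29, 20, 21, 3]  (not all equal)
t=10: [71, 70, 89, 88, 92]  (not all equal)
t=11: [198, 199, 185, 185, 172]  (not all equal)
t=12: [315, 315, 197, 197, 35]  (not all equal)
t=13: [52, 52, 15, 15, 41]  (not all equal)
t=14: [99, 99, 101, 101, 135]  (not all equal)
t=15: [246, 246, 219, 219, 223]  (not all equal)
t=16: [8, 8, 10, 10, 13]  (not all equal)
t=17: [66, 66, 63, 63, 61]  (not all equal)
t=18: [154, 154, 158, 158, 160]  (not all equal)
t=19: [319, 319, 315, 315, 313]  (not all equal)
t=20: [33, 33, 34, 34, 34]  (not all equal)
t=21: [105, 105, 105, 105, 104]  (not all equal)
t=22: [227, 227, 228, 228, 227]  (not all equal)
t=23: [9, 9, 9, 9, 9]  (all equal)

Answer: 23
Key observation: Synchronization is absorbing here: once all nodes are equal they stay equal, and step 23 is the first all-equal step.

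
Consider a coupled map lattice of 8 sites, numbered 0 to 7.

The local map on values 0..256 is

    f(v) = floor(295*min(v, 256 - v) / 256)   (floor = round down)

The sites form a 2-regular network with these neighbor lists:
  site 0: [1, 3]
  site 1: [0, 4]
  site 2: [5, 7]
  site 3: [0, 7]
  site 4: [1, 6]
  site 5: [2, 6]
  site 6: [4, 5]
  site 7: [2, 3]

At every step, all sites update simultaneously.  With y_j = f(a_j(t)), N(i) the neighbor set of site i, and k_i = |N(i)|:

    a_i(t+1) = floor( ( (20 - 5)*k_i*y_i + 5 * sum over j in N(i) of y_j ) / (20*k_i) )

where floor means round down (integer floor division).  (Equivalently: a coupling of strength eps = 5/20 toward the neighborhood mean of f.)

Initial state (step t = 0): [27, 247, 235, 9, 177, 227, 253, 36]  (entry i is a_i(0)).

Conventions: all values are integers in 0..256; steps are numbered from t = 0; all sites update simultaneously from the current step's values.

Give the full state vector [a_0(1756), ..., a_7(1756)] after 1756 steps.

Answer: [140, 134, 141, 145, 133, 135, 133, 145]
Key observation: The state at step 26, [140, 134, 141, 145, 133, 135, 133, 145], reappears at step 28: the system is in a cycle of period 2 from step 26 on.  Therefore the state at step 1756 equals the state at step 26 + ((1756 - 26) mod 2) = 26, which is [140, 134, 141, 145, 133, 135, 133, 145].

Derivation:
t=0: [27, 247, 235, 9, 177, 227, 253, 36]
t=1: [25, 22, 27, 16, 69, 28, 17, 35]
t=2: [26, 32, 32, 22, 64, 30, 28, 36]
t=3: [29, 39, 36, 27, 63, 34, 37, 38]
t=4: [34, 46, 41, 32, 64, 39, 45, 41]
t=5: [40, 53, 46, 37, 67, 45, 52, 45]
t=6: [47, 61, 52, 43, 72, 52, 60, 50]
t=7: [55, 69, 58, 50, 78, 60, 69, 56]
t=8: [64, 78, 66, 58, 86, 69, 79, 63]
t=9: [74, 88, 75, 67, 96, 80, 90, 71]
t=10: [86, 100, 86, 78, 108, 92, 102, 81]
t=11: [99, 114, 99, 90, 122, 106, 116, 93]
t=12: [114, 130, 114, 104, 138, 122, 132, 107]
t=13: [131, 142, 131, 121, 137, 139, 140, 123]
t=14: [141, 133, 142, 139, 135, 135, 133, 141]
t=15: [133, 139, 132, 133, 139, 138, 140, 132]
t=16: [140, 134, 141, 141, 133, 135, 133, 141]
t=17: [133, 139, 132, 132, 140, 138, 140, 132]
t=18: [140, 134, 141, 141, 133, 135, 133, 142]
t=19: [133, 139, 132, 132, 140, 138, 140, 131]
t=20: [140, 134, 141, 142, 133, 135, 133, 143]
t=21: [133, 139, 132, 131, 140, 138, 140, 130]
t=22: [140, 134, 141, 143, 133, 135, 133, 144]
t=23: [133, 139, 132, 130, 140, 138, 140, 129]
t=24: [140, 134, 141, 144, 133, 135, 133, 145]
t=25: [133, 139, 132, 129, 140, 138, 140, 127]
t=26: [140, 134, 141, 145, 133, 135, 133, 145]
t=27: [133, 139, 132, 127, 140, 138, 140, 127]
t=28: [140, 134, 141, 145, 133, 135, 133, 145]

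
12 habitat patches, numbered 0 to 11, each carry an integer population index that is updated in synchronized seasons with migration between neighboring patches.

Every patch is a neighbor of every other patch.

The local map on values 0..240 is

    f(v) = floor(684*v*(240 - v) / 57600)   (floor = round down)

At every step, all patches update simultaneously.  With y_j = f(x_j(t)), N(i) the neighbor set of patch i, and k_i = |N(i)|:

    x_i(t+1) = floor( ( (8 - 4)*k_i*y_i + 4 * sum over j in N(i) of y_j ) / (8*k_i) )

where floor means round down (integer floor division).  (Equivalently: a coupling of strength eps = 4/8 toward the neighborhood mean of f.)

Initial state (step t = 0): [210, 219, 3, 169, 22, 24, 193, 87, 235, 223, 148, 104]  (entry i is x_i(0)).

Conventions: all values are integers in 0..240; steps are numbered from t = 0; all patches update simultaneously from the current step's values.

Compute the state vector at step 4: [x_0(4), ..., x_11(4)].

Simulating step by step:
t=0: [210, 219, 3, 169, 22, 24, 193, 87, 235, 223, 148, 104]
t=1: [81, 72, 51, 112, 73, 75, 96, 119, 53, 68, 120, 123]
t=2: [150, 146, 133, 159, 147, 148, 156, 159, 134, 144, 159, 159]
t=3: [159, 160, 163, 155, 160, 159, 157, 155, 163, 161, 155, 155]
t=4: [152, 152, 151, 154, 152, 152, 153, 154, 151, 152, 154, 154]

Answer: [152, 152, 151, 154, 152, 152, 153, 154, 151, 152, 154, 154]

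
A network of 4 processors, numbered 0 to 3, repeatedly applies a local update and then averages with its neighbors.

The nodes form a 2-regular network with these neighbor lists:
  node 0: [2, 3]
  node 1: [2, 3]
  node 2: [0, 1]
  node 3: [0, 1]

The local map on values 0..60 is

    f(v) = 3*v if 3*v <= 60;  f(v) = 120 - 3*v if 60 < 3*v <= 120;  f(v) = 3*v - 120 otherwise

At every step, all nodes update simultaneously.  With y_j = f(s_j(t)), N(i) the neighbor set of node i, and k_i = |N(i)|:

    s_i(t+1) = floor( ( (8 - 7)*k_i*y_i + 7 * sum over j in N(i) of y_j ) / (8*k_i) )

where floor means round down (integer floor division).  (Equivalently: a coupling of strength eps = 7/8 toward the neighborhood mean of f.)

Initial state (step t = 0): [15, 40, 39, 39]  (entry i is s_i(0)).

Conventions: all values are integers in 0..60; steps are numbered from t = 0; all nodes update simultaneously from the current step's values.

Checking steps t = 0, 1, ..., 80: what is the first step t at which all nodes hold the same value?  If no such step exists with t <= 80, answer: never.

Answer: 20
Key observation: Synchronization is absorbing here: once all nodes are equal they stay equal, and step 20 is the first all-equal step.

Derivation:
t=0: [15, 40, 39, 39]  (not all equal)
t=1: [8, 2, 20, 20]  (not all equal)
t=2: [55, 53, 20, 20]  (not all equal)
t=3: [58, 57, 44, 44]  (not all equal)
t=4: [17, 16, 47, 47]  (not all equal)
t=5: [24, 24, 45, 45]  (not all equal)
t=6: [19, 19, 43, 43]  (not all equal)
t=7: [15, 15, 51, 51]  (not all equal)
t=8: [34, 34, 43, 43]  (not all equal)
t=9: [10, 10, 16, 16]  (not all equal)
t=10: [45, 45, 32, 32]  (not all equal)
t=11: [22, 22, 16, 16]  (not all equal)
t=12: [48, 48, 53, 53]  (not all equal)
t=13: [37, 37, 25, 25]  (not all equal)
t=14: [40, 40, 13, 13]  (not all equal)
t=15: [34, 34, 4, 4]  (not all equal)
t=16: [12, 12, 17, 17]  (not all equal)
t=17: [49, 49, 37, 37]  (not all equal)
t=18: [11, 11, 24, 24]  (not all equal)
t=19: [46, 46, 34, 34]  (not all equal)
t=20: [18, 18, 18, 18]  (all equal)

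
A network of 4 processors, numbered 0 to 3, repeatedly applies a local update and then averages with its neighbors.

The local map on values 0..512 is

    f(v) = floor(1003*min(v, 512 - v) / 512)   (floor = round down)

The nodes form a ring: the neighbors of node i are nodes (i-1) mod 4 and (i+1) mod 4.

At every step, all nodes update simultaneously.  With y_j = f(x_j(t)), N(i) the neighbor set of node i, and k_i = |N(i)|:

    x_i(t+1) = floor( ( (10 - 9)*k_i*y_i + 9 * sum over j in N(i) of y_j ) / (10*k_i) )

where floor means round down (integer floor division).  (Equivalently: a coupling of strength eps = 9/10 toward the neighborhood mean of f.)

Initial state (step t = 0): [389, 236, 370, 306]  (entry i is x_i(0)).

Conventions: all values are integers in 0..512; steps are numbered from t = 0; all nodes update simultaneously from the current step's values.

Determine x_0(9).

Answer: x_0(9) = 168

Derivation:
t=0: [389, 236, 370, 306]
t=1: [413, 279, 417, 273]
t=2: [435, 216, 434, 217]
t=3: [396, 178, 396, 178]
t=4: [335, 239, 335, 239]
t=5: [455, 358, 455, 358]
t=6: [282, 130, 282, 130]
t=7: [273, 430, 273, 430]
t=8: [190, 437, 190, 437]
t=9: [168, 349, 168, 349]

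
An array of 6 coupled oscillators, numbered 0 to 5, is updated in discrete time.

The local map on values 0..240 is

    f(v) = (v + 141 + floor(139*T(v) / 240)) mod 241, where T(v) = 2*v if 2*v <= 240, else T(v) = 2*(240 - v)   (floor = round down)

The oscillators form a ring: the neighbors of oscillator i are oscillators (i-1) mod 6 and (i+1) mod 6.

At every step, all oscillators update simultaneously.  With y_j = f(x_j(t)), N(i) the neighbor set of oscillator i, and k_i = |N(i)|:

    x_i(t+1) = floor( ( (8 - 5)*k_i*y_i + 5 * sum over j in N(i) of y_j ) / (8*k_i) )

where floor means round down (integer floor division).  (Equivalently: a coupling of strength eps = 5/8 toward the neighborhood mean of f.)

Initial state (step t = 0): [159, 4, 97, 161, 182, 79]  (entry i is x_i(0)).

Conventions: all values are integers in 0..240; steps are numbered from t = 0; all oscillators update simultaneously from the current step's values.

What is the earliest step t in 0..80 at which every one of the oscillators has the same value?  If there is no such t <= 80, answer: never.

Simulating step by step:
t=0: [159, 4, 97, 161, 182, 79]  (not all equal)
t=1: [125, 137, 134, 137, 125, 120]  (not all equal)
t=2: [157, 156, 156, 156, 157, 158]  (not all equal)
t=3: [152, 153, 153, 153, 152, 152]  (not all equal)
t=4: [153, 153, 153, 153, 153, 153]  (all equal)

Answer: 4
Key observation: Synchronization is absorbing here: once all oscillators are equal they stay equal, and step 4 is the first all-equal step.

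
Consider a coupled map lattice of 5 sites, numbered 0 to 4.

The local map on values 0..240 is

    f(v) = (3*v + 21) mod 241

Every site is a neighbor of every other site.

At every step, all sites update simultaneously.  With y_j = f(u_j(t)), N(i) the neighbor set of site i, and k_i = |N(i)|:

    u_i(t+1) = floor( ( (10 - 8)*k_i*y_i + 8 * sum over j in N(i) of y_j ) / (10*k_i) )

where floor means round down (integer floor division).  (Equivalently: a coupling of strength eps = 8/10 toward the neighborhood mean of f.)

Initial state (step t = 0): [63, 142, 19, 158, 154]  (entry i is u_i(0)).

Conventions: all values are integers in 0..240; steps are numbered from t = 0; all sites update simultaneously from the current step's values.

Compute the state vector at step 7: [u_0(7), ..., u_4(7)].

Simulating step by step:
t=0: [63, 142, 19, 158, 154]
t=1: [101, 101, 101, 101, 101]
t=2: [83, 83, 83, 83, 83]
t=3: [29, 29, 29, 29, 29]
t=4: [108, 108, 108, 108, 108]
t=5: [104, 104, 104, 104, 104]
t=6: [92, 92, 92, 92, 92]
t=7: [56, 56, 56, 56, 56]

Answer: [56, 56, 56, 56, 56]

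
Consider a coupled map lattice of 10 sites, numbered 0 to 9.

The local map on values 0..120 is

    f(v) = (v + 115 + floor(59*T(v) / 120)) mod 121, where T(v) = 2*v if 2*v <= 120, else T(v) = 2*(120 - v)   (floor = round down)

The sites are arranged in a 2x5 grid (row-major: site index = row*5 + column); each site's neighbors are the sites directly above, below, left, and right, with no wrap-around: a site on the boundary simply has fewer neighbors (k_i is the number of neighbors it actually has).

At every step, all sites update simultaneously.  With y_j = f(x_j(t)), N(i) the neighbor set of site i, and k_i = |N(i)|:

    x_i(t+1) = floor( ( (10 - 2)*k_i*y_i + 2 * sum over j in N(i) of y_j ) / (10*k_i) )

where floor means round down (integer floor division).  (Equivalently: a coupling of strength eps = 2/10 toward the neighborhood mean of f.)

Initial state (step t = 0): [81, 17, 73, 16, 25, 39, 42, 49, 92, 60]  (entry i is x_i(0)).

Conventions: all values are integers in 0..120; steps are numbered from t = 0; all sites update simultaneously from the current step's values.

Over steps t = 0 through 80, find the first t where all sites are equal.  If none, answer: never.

Answer: 3
Key observation: Synchronization is absorbing here: once all sites are equal they stay equal, and step 3 is the first all-equal step.

Derivation:
t=0: [81, 17, 73, 16, 25, 39, 42, 49, 92, 60]  (not all equal)
t=1: [100, 41, 99, 37, 48, 75, 74, 93, 105, 106]  (not all equal)
t=2: [109, 82, 107, 74, 89, 113, 110, 113, 109, 110]  (not all equal)
t=3: [113, 113, 113, 113, 113, 113, 113, 113, 113, 113]  (all equal)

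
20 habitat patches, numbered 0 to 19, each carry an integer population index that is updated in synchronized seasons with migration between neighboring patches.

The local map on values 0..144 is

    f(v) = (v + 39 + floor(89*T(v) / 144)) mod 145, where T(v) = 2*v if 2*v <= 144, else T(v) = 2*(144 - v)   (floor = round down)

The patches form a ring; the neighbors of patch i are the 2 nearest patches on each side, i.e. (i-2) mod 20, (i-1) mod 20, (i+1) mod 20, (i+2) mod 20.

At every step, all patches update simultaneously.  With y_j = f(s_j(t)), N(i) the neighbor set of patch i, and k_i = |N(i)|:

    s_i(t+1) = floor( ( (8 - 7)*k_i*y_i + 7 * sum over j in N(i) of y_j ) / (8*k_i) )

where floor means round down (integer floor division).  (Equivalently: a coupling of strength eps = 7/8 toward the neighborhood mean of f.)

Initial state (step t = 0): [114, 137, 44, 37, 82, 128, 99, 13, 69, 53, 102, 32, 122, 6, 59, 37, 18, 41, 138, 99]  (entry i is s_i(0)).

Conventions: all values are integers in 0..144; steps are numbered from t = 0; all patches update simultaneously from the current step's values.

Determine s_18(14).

Answer: s_18(14) = 42

Derivation:
t=0: [114, 137, 44, 37, 82, 128, 99, 13, 69, 53, 102, 32, 122, 6, 59, 37, 18, 41, 138, 99]
t=1: [63, 81, 73, 73, 82, 68, 51, 41, 44, 61, 52, 47, 56, 71, 67, 77, 78, 79, 70, 61]
t=2: [44, 44, 48, 51, 41, 59, 80, 64, 56, 95, 73, 42, 56, 63, 44, 50, 50, 47, 43, 45]
t=3: [107, 79, 90, 65, 35, 53, 52, 36, 44, 59, 54, 50, 80, 68, 30, 70, 92, 80, 109, 138]
t=4: [46, 44, 62, 55, 38, 63, 85, 55, 53, 63, 49, 30, 44, 52, 56, 62, 62, 47, 46, 48]
t=5: [85, 58, 95, 73, 44, 49, 46, 30, 24, 34, 63, 53, 47, 65, 48, 48, 77, 63, 87, 123]
t=6: [42, 45, 64, 53, 71, 96, 91, 90, 98, 67, 83, 74, 36, 39, 51, 27, 25, 36, 45, 40]
t=7: [113, 84, 77, 62, 38, 42, 49, 47, 48, 50, 64, 81, 67, 77, 96, 88, 91, 115, 120, 131]
t=8: [46, 43, 61, 82, 63, 82, 87, 48, 41, 51, 26, 36, 47, 49, 49, 49, 47, 45, 44, 45]
t=9: [114, 96, 82, 61, 44, 36, 53, 52, 50, 76, 99, 70, 66, 59, 64, 63, 79, 109, 140, 138]
t=10: [44, 42, 63, 81, 63, 56, 60, 42, 27, 31, 38, 43, 40, 38, 38, 39, 40, 41, 44, 43]
t=11: [112, 94, 81, 54, 33, 56, 65, 72, 97, 120, 118, 122, 126, 127, 125, 126, 128, 131, 133, 134]
t=12: [45, 39, 54, 52, 41, 50, 56, 39, 45, 47, 44, 42, 42, 42, 41, 41, 41, 40, 41, 43]
t=13: [105, 80, 90, 61, 26, 62, 89, 82, 110, 134, 136, 135, 132, 131, 130, 130, 129, 130, 132, 131]
t=14: [46, 43, 55, 54, 47, 54, 55, 43, 45, 43, 41, 40, 40, 40, 40, 41, 40, 40, 42, 44]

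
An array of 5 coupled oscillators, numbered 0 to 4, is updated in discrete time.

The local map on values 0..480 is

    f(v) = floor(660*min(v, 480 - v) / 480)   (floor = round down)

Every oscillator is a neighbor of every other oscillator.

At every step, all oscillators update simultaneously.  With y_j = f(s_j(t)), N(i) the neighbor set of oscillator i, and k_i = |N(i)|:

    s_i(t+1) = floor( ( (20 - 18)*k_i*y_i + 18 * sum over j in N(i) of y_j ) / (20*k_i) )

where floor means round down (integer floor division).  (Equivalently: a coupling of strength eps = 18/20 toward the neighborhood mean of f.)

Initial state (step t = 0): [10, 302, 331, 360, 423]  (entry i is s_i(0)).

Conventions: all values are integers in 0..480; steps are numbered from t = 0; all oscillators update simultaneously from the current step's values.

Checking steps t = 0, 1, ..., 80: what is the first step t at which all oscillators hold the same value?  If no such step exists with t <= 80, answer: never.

Answer: 4
Key observation: Synchronization is absorbing here: once all oscillators are equal they stay equal, and step 4 is the first all-equal step.

Derivation:
t=0: [10, 302, 331, 360, 423]  (not all equal)
t=1: [156, 127, 132, 137, 148]  (not all equal)
t=2: [189, 194, 193, 192, 190]  (not all equal)
t=3: [263, 262, 262, 262, 263]  (not all equal)
t=4: [298, 298, 298, 298, 298]  (all equal)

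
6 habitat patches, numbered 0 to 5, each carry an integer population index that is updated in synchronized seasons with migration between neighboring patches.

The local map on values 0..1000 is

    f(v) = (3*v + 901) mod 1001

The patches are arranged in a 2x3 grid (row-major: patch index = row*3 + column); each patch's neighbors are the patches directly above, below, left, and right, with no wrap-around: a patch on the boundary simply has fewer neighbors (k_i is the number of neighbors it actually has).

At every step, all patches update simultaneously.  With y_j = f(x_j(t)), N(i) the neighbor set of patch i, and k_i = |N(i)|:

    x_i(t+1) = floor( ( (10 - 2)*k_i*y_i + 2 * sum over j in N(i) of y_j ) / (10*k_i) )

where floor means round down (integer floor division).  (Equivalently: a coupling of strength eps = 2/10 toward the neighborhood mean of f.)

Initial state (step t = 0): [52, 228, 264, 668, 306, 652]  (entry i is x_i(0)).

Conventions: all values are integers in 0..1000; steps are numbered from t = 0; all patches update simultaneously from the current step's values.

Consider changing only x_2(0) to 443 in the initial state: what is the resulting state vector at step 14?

Answer: [286, 247, 88, 445, 239, 176]
Key observation: This trace re-runs the system from the modified initial state.

Derivation:
t=0: [52, 228, 443, 668, 306, 652]
t=1: [193, 540, 326, 809, 810, 788]
t=2: [467, 527, 780, 340, 336, 330]
t=3: [380, 480, 327, 856, 879, 826]
t=4: [111, 368, 776, 430, 506, 442]
t=5: [205, 60, 203, 216, 361, 244]
t=6: [474, 197, 478, 588, 870, 654]
t=7: [372, 470, 401, 613, 540, 772]
t=8: [116, 289, 133, 643, 499, 233]
t=9: [357, 676, 375, 726, 463, 548]
t=10: [877, 827, 166, 186, 333, 465]
t=11: [506, 424, 385, 509, 794, 364]
t=12: [393, 186, 159, 410, 329, 827]
t=13: [121, 455, 385, 199, 774, 429]
t=14: [286, 247, 88, 445, 239, 176]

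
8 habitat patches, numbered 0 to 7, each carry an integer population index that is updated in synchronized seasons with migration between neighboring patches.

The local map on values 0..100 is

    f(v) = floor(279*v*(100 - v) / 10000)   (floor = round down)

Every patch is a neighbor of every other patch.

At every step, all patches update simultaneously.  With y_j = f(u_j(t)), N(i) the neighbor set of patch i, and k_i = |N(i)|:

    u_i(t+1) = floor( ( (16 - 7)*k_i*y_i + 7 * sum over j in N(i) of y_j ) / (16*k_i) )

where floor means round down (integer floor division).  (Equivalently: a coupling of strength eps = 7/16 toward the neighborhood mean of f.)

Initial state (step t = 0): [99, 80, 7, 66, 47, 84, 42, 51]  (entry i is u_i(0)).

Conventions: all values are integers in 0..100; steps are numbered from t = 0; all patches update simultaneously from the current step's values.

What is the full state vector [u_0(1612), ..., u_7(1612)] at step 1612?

Answer: [64, 64, 64, 64, 64, 64, 64, 64]
Key observation: The state at step 5, [64, 64, 64, 64, 64, 64, 64, 64], reappears at step 6: the system is in a cycle of period 1 from step 5 on.  Therefore the state at step 1612 equals the state at step 5 + ((1612 - 5) mod 1) = 5, which is [64, 64, 64, 64, 64, 64, 64, 64].

Derivation:
t=0: [99, 80, 7, 66, 47, 84, 42, 51]
t=1: [24, 45, 32, 54, 57, 41, 56, 57]
t=2: [57, 66, 62, 66, 66, 65, 66, 66]
t=3: [65, 62, 64, 62, 62, 63, 62, 62]
t=4: [63, 64, 64, 64, 64, 64, 64, 64]
t=5: [64, 64, 64, 64, 64, 64, 64, 64]
t=6: [64, 64, 64, 64, 64, 64, 64, 64]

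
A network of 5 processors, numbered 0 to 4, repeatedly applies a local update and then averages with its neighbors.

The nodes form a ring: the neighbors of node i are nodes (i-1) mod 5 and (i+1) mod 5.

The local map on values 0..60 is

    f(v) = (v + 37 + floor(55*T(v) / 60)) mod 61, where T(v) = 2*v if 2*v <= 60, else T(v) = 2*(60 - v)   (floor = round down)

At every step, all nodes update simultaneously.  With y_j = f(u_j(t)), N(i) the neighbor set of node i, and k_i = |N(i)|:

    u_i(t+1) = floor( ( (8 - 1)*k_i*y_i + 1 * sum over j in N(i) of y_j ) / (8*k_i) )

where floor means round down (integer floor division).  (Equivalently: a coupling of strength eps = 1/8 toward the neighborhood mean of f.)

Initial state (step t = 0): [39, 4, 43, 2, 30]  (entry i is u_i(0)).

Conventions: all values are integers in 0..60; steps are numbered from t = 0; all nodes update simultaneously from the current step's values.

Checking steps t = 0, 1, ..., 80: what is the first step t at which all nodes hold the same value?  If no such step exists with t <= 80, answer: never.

Simulating step by step:
t=0: [39, 4, 43, 2, 30]  (not all equal)
t=1: [49, 48, 49, 39, 5]  (not all equal)
t=2: [45, 45, 45, 52, 50]  (not all equal)
t=3: [47, 48, 47, 42, 44]  (not all equal)
t=4: [46, 46, 46, 50, 48]  (not all equal)
t=5: [46, 47, 46, 44, 45]  (not all equal)
t=6: [47, 46, 47, 48, 48]  (not all equal)
t=7: [46, 46, 46, 46, 46]  (all equal)

Answer: 7
Key observation: Synchronization is absorbing here: once all nodes are equal they stay equal, and step 7 is the first all-equal step.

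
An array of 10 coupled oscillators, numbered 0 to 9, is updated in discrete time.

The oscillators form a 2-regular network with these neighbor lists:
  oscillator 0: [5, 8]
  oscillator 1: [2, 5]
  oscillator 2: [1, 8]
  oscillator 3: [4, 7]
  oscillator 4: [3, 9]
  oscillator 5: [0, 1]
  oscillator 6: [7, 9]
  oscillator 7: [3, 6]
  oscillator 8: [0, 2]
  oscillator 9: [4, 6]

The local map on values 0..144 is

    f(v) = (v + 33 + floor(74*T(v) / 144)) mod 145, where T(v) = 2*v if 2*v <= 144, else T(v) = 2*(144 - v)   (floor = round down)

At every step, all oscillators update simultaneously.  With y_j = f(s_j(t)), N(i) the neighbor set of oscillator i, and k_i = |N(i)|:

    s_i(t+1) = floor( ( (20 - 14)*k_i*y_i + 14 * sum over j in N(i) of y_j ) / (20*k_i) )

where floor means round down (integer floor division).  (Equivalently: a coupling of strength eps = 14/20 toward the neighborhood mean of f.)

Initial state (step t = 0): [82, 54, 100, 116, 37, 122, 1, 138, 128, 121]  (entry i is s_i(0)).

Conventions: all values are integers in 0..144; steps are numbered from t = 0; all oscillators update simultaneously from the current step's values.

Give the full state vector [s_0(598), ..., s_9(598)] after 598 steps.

Answer: [33, 33, 33, 99, 99, 33, 99, 99, 33, 99]
Key observation: The state at step 11, [99, 99, 99, 33, 33, 99, 33, 33, 99, 33], reappears at step 13: the system is in a cycle of period 2 from step 11 on.  Therefore the state at step 598 equals the state at step 11 + ((598 - 11) mod 2) = 12, which is [33, 33, 33, 99, 99, 33, 99, 99, 33, 99].

Derivation:
t=0: [82, 54, 100, 116, 37, 122, 1, 138, 128, 121]
t=1: [32, 65, 70, 58, 54, 70, 32, 33, 32, 59]
t=2: [73, 26, 49, 85, 46, 49, 66, 65, 73, 85]
t=3: [67, 117, 80, 60, 60, 80, 24, 24, 67, 61]
t=4: [26, 32, 29, 34, 9, 29, 56, 55, 26, 34]
t=5: [87, 92, 91, 98, 86, 91, 86, 78, 87, 48]
t=6: [33, 33, 33, 33, 66, 33, 66, 33, 33, 62]
t=7: [99, 99, 99, 71, 45, 99, 45, 71, 99, 18]
t=8: [33, 33, 33, 63, 72, 33, 72, 63, 33, 107]
t=9: [99, 99, 99, 21, 27, 99, 27, 21, 99, 33]
t=10: [33, 33, 33, 79, 87, 33, 87, 79, 33, 90]
t=11: [99, 99, 99, 33, 33, 99, 33, 33, 99, 33]
t=12: [33, 33, 33, 99, 99, 33, 99, 99, 33, 99]
t=13: [99, 99, 99, 33, 33, 99, 33, 33, 99, 33]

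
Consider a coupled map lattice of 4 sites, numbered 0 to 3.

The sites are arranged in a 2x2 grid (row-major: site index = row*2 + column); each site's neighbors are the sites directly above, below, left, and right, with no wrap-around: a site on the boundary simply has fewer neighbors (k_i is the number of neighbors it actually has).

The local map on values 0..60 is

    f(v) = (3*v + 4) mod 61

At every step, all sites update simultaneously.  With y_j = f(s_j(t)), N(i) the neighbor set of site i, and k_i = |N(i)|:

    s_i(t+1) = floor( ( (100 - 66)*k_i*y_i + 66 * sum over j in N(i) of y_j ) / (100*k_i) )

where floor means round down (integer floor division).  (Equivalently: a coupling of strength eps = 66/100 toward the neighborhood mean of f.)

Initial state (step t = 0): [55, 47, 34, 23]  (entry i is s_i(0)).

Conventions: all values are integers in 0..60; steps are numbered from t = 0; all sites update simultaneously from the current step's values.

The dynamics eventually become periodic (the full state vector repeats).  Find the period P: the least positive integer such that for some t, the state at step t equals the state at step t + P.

Answer: 22
Key observation: The state at step 109, [16, 7, 15, 16], reappears at step 131 — and no state repeats earlier — so the cycle the system enters has period 22.

Derivation:
t=0: [55, 47, 34, 23]
t=1: [38, 27, 34, 26]
t=2: [42, 33, 41, 29]
t=3: [18, 26, 14, 25]
t=4: [41, 32, 40, 28]
t=5: [15, 23, 11, 22]
t=6: [32, 23, 31, 19]
t=7: [29, 16, 25, 15]
t=8: [33, 43, 32, 39]
t=9: [30, 37, 46, 36]
t=10: [35, 46, 34, 41]
t=11: [37, 24, 32, 23]
t=12: [36, 26, 35, 21]
t=13: [40, 25, 35, 24]
t=14: [22, 11, 21, 26]
t=15: [17, 22, 11, 21]
t=16: [33, 23, 32, 17]
t=17: [31, 36, 45, 35]
t=18: [34, 45, 33, 38]
t=19: [34, 39, 47, 38]
t=20: [42, 54, 41, 46]
t=21: [18, 24, 10, 22]
t=22: [35, 27, 33, 19]
t=23: [38, 24, 30, 21]
t=24: [35, 25, 32, 17]
t=25: [35, 40, 47, 37]
t=26: [24, 34, 41, 26]
t=27: [21, 27, 13, 23]
t=28: [24, 14, 20, 26]
t=29: [21, 27, 12, 23]
t=30: [23, 14, 19, 25]
t=31: [19, 25, 9, 21]
t=32: [16, 8, 12, 18]
t=33: [40, 45, 49, 42]
t=34: [15, 9, 13, 17]
t=35: [41, 44, 48, 43]
t=36: [14, 10, 14, 16]
t=37: [42, 43, 47, 44]
t=38: [13, 11, 15, 15]
t=39: [43, 42, 47, 45]
t=40: [13, 11, 17, 16]
t=41: [44, 43, 50, 48]
t=42: [18, 16, 24, 23]
t=43: [41, 40, 28, 26]
t=44: [11, 9, 17, 16]
t=45: [40, 39, 48, 46]
t=46: [29, 27, 16, 35]
t=47: [35, 33, 43, 41]
t=48: [33, 31, 21, 19]
t=49: [28, 26, 15, 13]
t=50: [32, 30, 39, 37]
t=51: [43, 41, 51, 49]
t=52: [16, 14, 25, 23]
t=53: [38, 36, 27, 25]
t=54: [44, 42, 32, 30]
t=55: [20, 18, 28, 26]
t=56: [29, 27, 17, 35]
t=57: [36, 33, 44, 42]
t=58: [35, 33, 24, 21]
t=59: [35, 32, 22, 20]
t=60: [32, 30, 19, 16]
t=61: [24, 41, 30, 28]
t=62: [17, 15, 25, 21]
t=63: [40, 36, 26, 24]
t=64: [24, 22, 12, 28]
t=65: [21, 16, 27, 25]
t=66: [27, 25, 16, 31]
t=67: [31, 25, 37, 35]
t=68: [36, 33, 46, 40]
t=69: [37, 31, 24, 21]
t=70: [35, 32, 24, 18]
t=71: [34, 48, 40, 37]
t=72: [24, 41, 33, 27]
t=73: [20, 14, 27, 23]
t=74: [24, 20, 13, 27]
t=75: [20, 13, 27, 23]
t=76: [23, 19, 13, 26]
t=77: [18, 10, 25, 21]
t=78: [36, 32, 27, 19]
t=79: [38, 30, 24, 20]
t=80: [35, 31, 24, 16]
t=81: [33, 45, 38, 34]
t=82: [38, 34, 48, 39]
t=83: [42, 53, 47, 43]
t=84: [23, 20, 14, 24]
t=85: [20, 9, 24, 21]
t=86: [16, 13, 8, 17]
t=87: [41, 49, 44, 42]
t=88: [15, 14, 9, 16]
t=89: [42, 48, 43, 43]
t=90: [14, 15, 10, 15]
t=91: [43, 48, 42, 44]
t=92: [14, 17, 10, 15]
t=93: [45, 50, 42, 46]
t=94: [18, 23, 14, 20]
t=95: [38, 24, 35, 20]
t=96: [40, 24, 36, 21]
t=97: [22, 7, 19, 23]
t=98: [11, 15, 6, 12]
t=99: [36, 42, 32, 37]
t=100: [32, 37, 47, 33]
t=101: [38, 45, 34, 39]
t=102: [39, 44, 53, 40]
t=103: [38, 25, 34, 18]
t=104: [40, 44, 53, 40]
t=105: [18, 6, 15, 18]
t=106: [43, 45, 54, 43]
t=107: [23, 13, 22, 23]
t=108: [21, 22, 10, 21]
t=109: [16, 7, 15, 16]
t=110: [42, 42, 50, 42]
t=111: [15, 8, 16, 15]
t=112: [43, 41, 50, 43]
t=113: [15, 8, 18, 15]
t=114: [45, 41, 52, 45]
t=115: [19, 12, 24, 19]
t=116: [18, 13, 5, 18]
t=117: [40, 52, 44, 40]
t=118: [17, 14, 6, 17]
t=119: [41, 51, 43, 41]
t=120: [16, 15, 7, 16]
t=121: [42, 50, 42, 42]
t=122: [15, 16, 8, 15]
t=123: [43, 50, 41, 43]
t=124: [15, 18, 8, 15]
t=125: [45, 52, 41, 45]
t=126: [19, 24, 12, 19]
t=127: [18, 5, 13, 18]
t=128: [40, 44, 52, 40]
t=129: [17, 6, 14, 17]
t=130: [41, 43, 51, 41]
t=131: [16, 7, 15, 16]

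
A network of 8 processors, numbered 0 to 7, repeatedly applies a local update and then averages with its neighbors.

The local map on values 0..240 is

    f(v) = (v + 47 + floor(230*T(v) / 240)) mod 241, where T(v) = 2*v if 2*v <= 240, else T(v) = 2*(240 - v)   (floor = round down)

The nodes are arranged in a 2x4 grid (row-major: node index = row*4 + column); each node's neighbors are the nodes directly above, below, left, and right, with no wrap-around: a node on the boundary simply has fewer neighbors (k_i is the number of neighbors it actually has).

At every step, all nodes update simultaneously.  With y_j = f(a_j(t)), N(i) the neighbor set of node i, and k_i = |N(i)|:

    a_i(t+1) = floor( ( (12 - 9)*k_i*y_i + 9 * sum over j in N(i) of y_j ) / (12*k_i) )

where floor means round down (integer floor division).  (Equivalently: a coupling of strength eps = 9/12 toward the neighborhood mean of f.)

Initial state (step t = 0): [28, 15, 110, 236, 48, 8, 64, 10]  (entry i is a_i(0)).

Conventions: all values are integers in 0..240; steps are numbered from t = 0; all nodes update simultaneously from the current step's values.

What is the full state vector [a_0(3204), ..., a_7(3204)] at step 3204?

Answer: [136, 135, 135, 135, 136, 135, 135, 135]
Key observation: The state at step 7, [141, 141, 142, 142, 141, 141, 142, 142], reappears at step 9: the system is in a cycle of period 2 from step 7 on.  Therefore the state at step 3204 equals the state at step 7 + ((3204 - 7) mod 2) = 8, which is [136, 135, 135, 135, 136, 135, 135, 135].

Derivation:
t=0: [28, 15, 110, 236, 48, 8, 64, 10]
t=1: [135, 103, 124, 88, 121, 145, 126, 124]
t=2: [133, 133, 117, 129, 141, 136, 146, 117]
t=3: [141, 144, 142, 147, 140, 138, 141, 141]
t=4: [135, 136, 134, 134, 137, 136, 136, 134]
t=5: [140, 141, 142, 143, 141, 140, 142, 142]
t=6: [136, 136, 135, 134, 136, 136, 135, 134]
t=7: [141, 141, 142, 142, 141, 141, 142, 142]
t=8: [136, 135, 135, 135, 136, 135, 135, 135]
t=9: [141, 141, 142, 142, 141, 141, 142, 142]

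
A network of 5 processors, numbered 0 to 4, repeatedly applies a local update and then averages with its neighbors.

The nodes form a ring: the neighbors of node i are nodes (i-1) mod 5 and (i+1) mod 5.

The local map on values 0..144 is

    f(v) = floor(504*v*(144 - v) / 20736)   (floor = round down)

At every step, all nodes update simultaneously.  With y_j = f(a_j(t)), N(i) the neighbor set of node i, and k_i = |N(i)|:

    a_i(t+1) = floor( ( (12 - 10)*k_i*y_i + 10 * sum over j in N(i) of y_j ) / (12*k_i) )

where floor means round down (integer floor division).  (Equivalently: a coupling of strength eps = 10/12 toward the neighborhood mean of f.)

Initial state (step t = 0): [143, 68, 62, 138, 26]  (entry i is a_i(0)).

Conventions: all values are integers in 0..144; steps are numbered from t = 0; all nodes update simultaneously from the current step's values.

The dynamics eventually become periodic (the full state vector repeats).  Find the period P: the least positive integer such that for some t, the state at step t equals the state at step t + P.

Answer: 4
Key observation: The state at step 10, [125, 125, 125, 125, 125], reappears at step 14 — and no state repeats earlier — so the cycle the system enters has period 4.

Derivation:
t=0: [143, 68, 62, 138, 26]
t=1: [83, 73, 80, 85, 21]
t=2: [98, 123, 123, 97, 112]
t=3: [80, 81, 82, 80, 105]
t=4: [113, 123, 123, 113, 119]
t=5: [70, 71, 71, 70, 82]
t=6: [124, 125, 125, 124, 124]
t=7: [58, 58, 58, 58, 60]
t=8: [121, 121, 121, 121, 121]
t=9: [67, 67, 67, 67, 67]
t=10: [125, 125, 125, 125, 125]
t=11: [57, 57, 57, 57, 57]
t=12: [120, 120, 120, 120, 120]
t=13: [70, 70, 70, 70, 70]
t=14: [125, 125, 125, 125, 125]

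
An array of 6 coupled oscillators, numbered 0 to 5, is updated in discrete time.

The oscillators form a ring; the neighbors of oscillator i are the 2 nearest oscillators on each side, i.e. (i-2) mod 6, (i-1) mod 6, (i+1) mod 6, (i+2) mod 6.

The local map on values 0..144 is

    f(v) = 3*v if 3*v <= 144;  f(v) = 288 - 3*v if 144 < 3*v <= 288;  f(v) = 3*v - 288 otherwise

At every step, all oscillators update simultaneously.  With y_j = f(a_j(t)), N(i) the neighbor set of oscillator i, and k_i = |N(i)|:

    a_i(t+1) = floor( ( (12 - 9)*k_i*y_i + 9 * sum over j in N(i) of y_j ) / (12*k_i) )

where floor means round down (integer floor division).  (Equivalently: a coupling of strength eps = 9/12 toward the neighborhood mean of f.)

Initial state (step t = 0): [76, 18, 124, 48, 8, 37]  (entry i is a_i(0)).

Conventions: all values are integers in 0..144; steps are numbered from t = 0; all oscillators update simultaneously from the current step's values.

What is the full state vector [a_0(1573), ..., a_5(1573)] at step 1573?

Answer: [27, 27, 27, 27, 27, 27]
Key observation: The state at step 9, [117, 117, 117, 117, 117, 117], reappears at step 17: the system is in a cycle of period 8 from step 9 on.  Therefore the state at step 1573 equals the state at step 9 + ((1573 - 9) mod 8) = 13, which is [27, 27, 27, 27, 27, 27].

Derivation:
t=0: [76, 18, 124, 48, 8, 37]
t=1: [66, 88, 73, 87, 80, 80]
t=2: [57, 49, 52, 42, 55, 47]
t=3: [129, 132, 128, 132, 127, 130]
t=4: [99, 102, 100, 101, 99, 102]
t=5: [12, 14, 12, 14, 12, 14]
t=6: [38, 39, 38, 39, 38, 39]
t=7: [115, 115, 115, 115, 115, 115]
t=8: [57, 57, 57, 57, 57, 57]
t=9: [117, 117, 117, 117, 117, 117]
t=10: [63, 63, 63, 63, 63, 63]
t=11: [99, 99, 99, 99, 99, 99]
t=12: [9, 9, 9, 9, 9, 9]
t=13: [27, 27, 27, 27, 27, 27]
t=14: [81, 81, 81, 81, 81, 81]
t=15: [45, 45, 45, 45, 45, 45]
t=16: [135, 135, 135, 135, 135, 135]
t=17: [117, 117, 117, 117, 117, 117]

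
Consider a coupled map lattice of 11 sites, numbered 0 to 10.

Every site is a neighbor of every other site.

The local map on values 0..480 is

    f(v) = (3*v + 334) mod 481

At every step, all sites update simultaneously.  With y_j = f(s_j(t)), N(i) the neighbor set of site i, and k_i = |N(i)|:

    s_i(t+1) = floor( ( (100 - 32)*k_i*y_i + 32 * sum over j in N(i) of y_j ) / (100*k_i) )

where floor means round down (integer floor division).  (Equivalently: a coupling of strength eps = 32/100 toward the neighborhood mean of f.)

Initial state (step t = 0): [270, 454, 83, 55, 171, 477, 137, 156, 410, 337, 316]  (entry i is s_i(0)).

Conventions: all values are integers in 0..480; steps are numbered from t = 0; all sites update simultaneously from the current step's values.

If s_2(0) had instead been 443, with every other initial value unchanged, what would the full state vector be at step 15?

Simulating step by step:
t=0: [270, 454, 443, 55, 171, 477, 137, 156, 410, 337, 316]
t=1: [206, 252, 231, 100, 325, 297, 259, 296, 167, 336, 296]
t=2: [395, 173, 132, 189, 315, 260, 187, 259, 319, 336, 259]
t=3: [145, 337, 257, 368, 301, 194, 364, 192, 309, 342, 192]
t=4: [315, 376, 221, 437, 306, 410, 429, 406, 322, 386, 406]
t=5: [261, 68, 79, 187, 244, 134, 171, 127, 275, 88, 127]
t=6: [171, 108, 129, 339, 138, 236, 308, 222, 198, 146, 222]
t=7: [321, 198, 239, 336, 257, 135, 275, 108, 373, 272, 108]
t=8: [293, 366, 134, 323, 169, 244, 204, 191, 83, 198, 191]
t=9: [279, 421, 281, 337, 349, 184, 418, 392, 182, 406, 392]
t=10: [217, 182, 221, 330, 353, 344, 176, 125, 340, 152, 125]
t=11: [117, 360, 124, 336, 381, 363, 349, 249, 356, 302, 249]
t=12: [232, 393, 245, 346, 122, 398, 371, 177, 385, 280, 177]
t=13: [107, 109, 132, 329, 205, 118, 66, 312, 93, 201, 312]
t=14: [205, 209, 253, 325, 395, 226, 125, 292, 178, 388, 292]
t=15: [390, 398, 171, 311, 136, 119, 234, 247, 337, 122, 247]

Answer: [390, 398, 171, 311, 136, 119, 234, 247, 337, 122, 247]
Key observation: This trace re-runs the system from the modified initial state.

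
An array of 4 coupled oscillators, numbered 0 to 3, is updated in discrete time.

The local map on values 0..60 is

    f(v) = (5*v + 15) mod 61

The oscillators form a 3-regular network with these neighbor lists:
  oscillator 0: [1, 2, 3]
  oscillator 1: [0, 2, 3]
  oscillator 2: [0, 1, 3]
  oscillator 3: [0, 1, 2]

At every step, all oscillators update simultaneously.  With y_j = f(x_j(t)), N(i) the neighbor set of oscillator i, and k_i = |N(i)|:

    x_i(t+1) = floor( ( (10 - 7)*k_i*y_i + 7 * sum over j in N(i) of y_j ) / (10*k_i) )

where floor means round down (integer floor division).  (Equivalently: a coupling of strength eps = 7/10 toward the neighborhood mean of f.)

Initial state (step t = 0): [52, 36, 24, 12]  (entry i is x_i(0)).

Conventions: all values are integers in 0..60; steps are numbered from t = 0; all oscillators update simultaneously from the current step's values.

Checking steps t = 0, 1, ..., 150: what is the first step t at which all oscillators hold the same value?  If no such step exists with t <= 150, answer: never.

Answer: 2
Key observation: Synchronization is absorbing here: once all oscillators are equal they stay equal, and step 2 is the first all-equal step.

Derivation:
t=0: [52, 36, 24, 12]  (not all equal)
t=1: [18, 17, 17, 17]  (not all equal)
t=2: [40, 40, 40, 40]  (all equal)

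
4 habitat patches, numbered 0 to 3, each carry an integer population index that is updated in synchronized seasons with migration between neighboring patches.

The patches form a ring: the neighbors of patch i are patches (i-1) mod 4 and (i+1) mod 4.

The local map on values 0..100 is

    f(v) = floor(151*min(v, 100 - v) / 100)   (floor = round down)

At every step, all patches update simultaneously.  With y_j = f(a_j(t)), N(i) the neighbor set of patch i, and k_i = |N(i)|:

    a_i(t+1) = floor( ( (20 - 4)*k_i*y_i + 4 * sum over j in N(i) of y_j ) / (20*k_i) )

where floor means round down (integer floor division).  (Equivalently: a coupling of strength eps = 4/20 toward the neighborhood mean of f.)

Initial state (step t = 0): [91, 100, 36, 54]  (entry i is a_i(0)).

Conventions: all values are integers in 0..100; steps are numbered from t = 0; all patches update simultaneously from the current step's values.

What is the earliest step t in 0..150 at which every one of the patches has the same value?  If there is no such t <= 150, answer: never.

Simulating step by step:
t=0: [91, 100, 36, 54]  (not all equal)
t=1: [17, 6, 50, 61]  (not all equal)
t=2: [26, 17, 66, 56]  (not all equal)
t=3: [40, 29, 49, 61]  (not all equal)
t=4: [58, 47, 68, 59]  (not all equal)
t=5: [63, 67, 51, 59]  (not all equal)
t=6: [55, 52, 69, 61]  (not all equal)
t=7: [66, 68, 49, 57]  (not all equal)
t=8: [52, 50, 69, 63]  (not all equal)
t=9: [70, 71, 49, 55]  (not all equal)
t=10: [47, 46, 69, 65]  (not all equal)
t=11: [68, 66, 48, 53]  (not all equal)
t=12: [50, 52, 69, 68]  (not all equal)
t=13: [72, 69, 48, 50]  (not all equal)
t=14: [45, 48, 69, 71]  (not all equal)
t=15: [65, 68, 48, 45]  (not all equal)
t=16: [53, 50, 69, 66]  (not all equal)
t=17: [68, 71, 49, 52]  (not all equal)
t=18: [49, 46, 69, 69]  (not all equal)
t=19: [69, 67, 48, 48]  (not all equal)
t=20: [48, 51, 69, 69]  (not all equal)
t=21: [69, 70, 48, 48]  (not all equal)
t=22: [48, 47, 69, 69]  (not all equal)
t=23: [69, 67, 48, 48]  (not all equal)

Answer: never
Key observation: The state at step 19 reappears at step 23 — the system is in a cycle of period 4 from step 19 on.  No step 0..23 is synchronized, and the cycle repeats forever, so no step up to 150 (or ever) has all patches equal.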